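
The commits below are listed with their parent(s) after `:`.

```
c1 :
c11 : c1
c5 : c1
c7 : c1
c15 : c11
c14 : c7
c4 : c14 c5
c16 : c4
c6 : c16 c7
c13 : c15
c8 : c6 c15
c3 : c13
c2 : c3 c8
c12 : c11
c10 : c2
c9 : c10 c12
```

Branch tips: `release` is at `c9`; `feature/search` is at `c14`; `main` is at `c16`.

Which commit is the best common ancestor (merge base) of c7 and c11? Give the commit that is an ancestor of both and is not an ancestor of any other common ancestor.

c1

Ancestors of c7: {c1, c7}.
Ancestors of c11: {c1, c11}.
Common ancestors: {c1}.
The only common ancestor is c1, so it is the merge base.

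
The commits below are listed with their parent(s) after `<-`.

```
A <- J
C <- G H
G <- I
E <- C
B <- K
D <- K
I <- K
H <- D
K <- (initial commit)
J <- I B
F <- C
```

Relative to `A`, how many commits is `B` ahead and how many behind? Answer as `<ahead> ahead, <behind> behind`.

0 ahead, 3 behind

Reachable from B: {B, K}.
Reachable from A: {A, B, I, J, K}.
Only in B's history (ahead): {} — 0.
Only in A's history (behind): {A, I, J} — 3.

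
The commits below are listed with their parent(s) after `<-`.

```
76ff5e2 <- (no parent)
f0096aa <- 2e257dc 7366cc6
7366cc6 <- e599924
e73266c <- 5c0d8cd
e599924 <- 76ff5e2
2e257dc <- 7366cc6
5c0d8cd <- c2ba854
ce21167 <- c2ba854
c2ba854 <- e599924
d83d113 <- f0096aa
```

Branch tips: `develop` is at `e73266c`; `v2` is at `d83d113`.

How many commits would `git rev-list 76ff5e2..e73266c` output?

Reachable from e73266c: {5c0d8cd, 76ff5e2, c2ba854, e599924, e73266c}.
Reachable from 76ff5e2: {76ff5e2}.
In e73266c's history but not 76ff5e2's: {5c0d8cd, c2ba854, e599924, e73266c} — 4 commits.

4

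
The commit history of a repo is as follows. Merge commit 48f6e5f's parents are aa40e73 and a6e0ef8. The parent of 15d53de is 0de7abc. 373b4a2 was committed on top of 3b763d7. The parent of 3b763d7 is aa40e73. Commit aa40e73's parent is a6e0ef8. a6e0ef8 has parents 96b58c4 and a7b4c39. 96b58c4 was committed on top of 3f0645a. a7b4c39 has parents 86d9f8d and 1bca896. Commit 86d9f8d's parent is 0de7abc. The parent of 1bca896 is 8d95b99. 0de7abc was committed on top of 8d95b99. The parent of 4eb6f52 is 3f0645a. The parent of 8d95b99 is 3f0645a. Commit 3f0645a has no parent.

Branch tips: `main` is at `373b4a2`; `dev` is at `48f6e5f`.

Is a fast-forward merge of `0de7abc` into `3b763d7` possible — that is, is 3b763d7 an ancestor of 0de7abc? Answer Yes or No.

No

A fast-forward from 3b763d7 to 0de7abc is possible iff 3b763d7 is an ancestor of 0de7abc.
Ancestors of 0de7abc: {0de7abc, 3f0645a, 8d95b99}.
3b763d7 is not among them, so fast-forward is not possible.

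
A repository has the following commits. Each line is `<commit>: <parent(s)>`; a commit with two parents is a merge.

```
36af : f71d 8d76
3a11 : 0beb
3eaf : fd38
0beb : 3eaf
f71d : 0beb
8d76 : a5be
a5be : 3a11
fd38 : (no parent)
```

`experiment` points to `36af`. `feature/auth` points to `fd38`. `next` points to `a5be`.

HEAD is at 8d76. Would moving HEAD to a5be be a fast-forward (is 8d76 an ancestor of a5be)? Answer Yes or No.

No

A fast-forward from 8d76 to a5be is possible iff 8d76 is an ancestor of a5be.
Ancestors of a5be: {0beb, 3a11, 3eaf, a5be, fd38}.
8d76 is not among them, so fast-forward is not possible.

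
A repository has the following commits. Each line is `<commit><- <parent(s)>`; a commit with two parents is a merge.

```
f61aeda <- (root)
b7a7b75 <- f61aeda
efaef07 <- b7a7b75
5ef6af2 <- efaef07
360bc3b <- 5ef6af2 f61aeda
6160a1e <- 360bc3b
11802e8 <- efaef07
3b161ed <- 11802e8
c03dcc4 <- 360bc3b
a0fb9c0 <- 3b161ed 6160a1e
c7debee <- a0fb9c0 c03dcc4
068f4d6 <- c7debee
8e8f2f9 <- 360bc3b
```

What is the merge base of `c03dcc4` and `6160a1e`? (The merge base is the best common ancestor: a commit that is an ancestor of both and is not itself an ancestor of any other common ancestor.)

Ancestors of c03dcc4: {360bc3b, 5ef6af2, b7a7b75, c03dcc4, efaef07, f61aeda}.
Ancestors of 6160a1e: {360bc3b, 5ef6af2, 6160a1e, b7a7b75, efaef07, f61aeda}.
Common ancestors: {360bc3b, 5ef6af2, b7a7b75, efaef07, f61aeda}.
Among these, 360bc3b is not an ancestor of any other common ancestor — it is the merge base.

360bc3b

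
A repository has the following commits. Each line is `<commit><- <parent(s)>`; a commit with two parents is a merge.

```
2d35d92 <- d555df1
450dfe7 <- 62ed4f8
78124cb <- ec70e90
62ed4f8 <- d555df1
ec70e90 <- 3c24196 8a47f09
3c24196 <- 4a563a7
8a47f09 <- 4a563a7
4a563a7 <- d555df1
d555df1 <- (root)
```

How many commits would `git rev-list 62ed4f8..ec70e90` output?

4

Reachable from ec70e90: {3c24196, 4a563a7, 8a47f09, d555df1, ec70e90}.
Reachable from 62ed4f8: {62ed4f8, d555df1}.
In ec70e90's history but not 62ed4f8's: {3c24196, 4a563a7, 8a47f09, ec70e90} — 4 commits.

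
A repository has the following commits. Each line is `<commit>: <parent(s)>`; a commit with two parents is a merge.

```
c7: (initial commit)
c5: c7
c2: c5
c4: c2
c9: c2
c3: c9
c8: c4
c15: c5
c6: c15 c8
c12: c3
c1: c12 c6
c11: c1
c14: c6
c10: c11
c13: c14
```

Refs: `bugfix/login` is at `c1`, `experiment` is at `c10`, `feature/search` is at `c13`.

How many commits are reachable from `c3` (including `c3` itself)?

5

Walking parent pointers from c3: reachable set = {c2, c3, c5, c7, c9}.
That is 5 commits.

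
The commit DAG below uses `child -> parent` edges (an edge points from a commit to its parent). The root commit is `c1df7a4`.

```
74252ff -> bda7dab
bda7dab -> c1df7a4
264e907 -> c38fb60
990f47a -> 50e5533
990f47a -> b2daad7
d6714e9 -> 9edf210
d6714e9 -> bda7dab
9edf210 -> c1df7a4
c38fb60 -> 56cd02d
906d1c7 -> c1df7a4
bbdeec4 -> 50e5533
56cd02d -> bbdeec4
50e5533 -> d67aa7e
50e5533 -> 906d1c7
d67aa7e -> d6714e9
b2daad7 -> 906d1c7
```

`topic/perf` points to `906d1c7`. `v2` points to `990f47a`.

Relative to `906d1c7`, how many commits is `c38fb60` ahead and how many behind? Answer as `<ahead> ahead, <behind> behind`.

8 ahead, 0 behind

Reachable from c38fb60: {50e5533, 56cd02d, 906d1c7, 9edf210, bbdeec4, bda7dab, c1df7a4, c38fb60, d6714e9, d67aa7e}.
Reachable from 906d1c7: {906d1c7, c1df7a4}.
Only in c38fb60's history (ahead): {50e5533, 56cd02d, 9edf210, bbdeec4, bda7dab, c38fb60, d6714e9, d67aa7e} — 8.
Only in 906d1c7's history (behind): {} — 0.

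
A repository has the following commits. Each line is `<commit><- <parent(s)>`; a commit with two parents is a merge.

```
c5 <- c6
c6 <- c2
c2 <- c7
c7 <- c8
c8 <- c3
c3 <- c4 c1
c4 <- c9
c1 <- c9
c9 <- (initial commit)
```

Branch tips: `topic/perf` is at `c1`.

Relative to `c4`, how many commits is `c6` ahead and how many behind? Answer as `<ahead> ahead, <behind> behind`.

6 ahead, 0 behind

Reachable from c6: {c1, c2, c3, c4, c6, c7, c8, c9}.
Reachable from c4: {c4, c9}.
Only in c6's history (ahead): {c1, c2, c3, c6, c7, c8} — 6.
Only in c4's history (behind): {} — 0.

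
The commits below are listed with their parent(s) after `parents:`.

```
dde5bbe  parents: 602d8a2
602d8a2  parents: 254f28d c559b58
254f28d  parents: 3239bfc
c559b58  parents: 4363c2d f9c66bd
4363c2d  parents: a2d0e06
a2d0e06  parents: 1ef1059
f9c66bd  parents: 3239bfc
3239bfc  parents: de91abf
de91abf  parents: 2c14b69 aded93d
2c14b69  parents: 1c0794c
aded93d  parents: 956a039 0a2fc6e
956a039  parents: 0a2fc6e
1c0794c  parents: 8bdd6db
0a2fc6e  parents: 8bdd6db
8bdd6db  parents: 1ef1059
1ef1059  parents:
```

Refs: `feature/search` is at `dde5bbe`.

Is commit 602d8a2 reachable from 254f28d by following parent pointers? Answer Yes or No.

Ancestors of 254f28d: {0a2fc6e, 1c0794c, 1ef1059, 254f28d, 2c14b69, 3239bfc, 8bdd6db, 956a039, aded93d, de91abf}.
602d8a2 is not in that set, so it is not an ancestor of 254f28d.

No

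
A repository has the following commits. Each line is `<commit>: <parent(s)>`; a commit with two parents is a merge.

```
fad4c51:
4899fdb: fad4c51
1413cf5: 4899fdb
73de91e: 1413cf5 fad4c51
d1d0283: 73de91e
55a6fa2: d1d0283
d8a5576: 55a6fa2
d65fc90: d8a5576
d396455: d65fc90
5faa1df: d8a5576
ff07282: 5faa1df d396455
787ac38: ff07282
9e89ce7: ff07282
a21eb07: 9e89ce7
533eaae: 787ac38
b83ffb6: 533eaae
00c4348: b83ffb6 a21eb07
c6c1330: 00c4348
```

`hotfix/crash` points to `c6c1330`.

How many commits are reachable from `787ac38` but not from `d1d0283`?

Reachable from 787ac38: {1413cf5, 4899fdb, 55a6fa2, 5faa1df, 73de91e, 787ac38, d1d0283, d396455, d65fc90, d8a5576, fad4c51, ff07282}.
Reachable from d1d0283: {1413cf5, 4899fdb, 73de91e, d1d0283, fad4c51}.
In 787ac38's history but not d1d0283's: {55a6fa2, 5faa1df, 787ac38, d396455, d65fc90, d8a5576, ff07282} — 7 commits.

7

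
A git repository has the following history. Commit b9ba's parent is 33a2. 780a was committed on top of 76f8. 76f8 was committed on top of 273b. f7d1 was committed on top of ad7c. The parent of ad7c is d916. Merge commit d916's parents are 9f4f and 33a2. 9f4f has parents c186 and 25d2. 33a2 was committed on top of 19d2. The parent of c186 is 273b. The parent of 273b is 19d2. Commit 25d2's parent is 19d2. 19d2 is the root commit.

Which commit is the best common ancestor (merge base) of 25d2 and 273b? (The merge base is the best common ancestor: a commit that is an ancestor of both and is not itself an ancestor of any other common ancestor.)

Ancestors of 25d2: {19d2, 25d2}.
Ancestors of 273b: {19d2, 273b}.
Common ancestors: {19d2}.
The only common ancestor is 19d2, so it is the merge base.

19d2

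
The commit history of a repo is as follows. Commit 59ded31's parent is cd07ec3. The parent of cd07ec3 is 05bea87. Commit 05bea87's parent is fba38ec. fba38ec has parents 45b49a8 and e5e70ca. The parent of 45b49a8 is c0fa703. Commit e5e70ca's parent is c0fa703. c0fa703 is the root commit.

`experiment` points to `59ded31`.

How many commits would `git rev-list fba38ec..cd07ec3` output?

Reachable from cd07ec3: {05bea87, 45b49a8, c0fa703, cd07ec3, e5e70ca, fba38ec}.
Reachable from fba38ec: {45b49a8, c0fa703, e5e70ca, fba38ec}.
In cd07ec3's history but not fba38ec's: {05bea87, cd07ec3} — 2 commits.

2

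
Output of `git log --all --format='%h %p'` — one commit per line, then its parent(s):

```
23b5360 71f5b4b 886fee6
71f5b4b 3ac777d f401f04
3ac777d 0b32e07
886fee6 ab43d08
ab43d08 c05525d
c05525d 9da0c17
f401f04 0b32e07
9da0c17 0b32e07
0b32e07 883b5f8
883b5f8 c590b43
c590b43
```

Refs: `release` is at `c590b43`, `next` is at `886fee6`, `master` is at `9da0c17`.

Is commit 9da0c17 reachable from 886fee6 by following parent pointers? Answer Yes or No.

Yes

Ancestors of 886fee6 (commits reachable by following parents): {0b32e07, 883b5f8, 886fee6, 9da0c17, ab43d08, c05525d, c590b43}.
9da0c17 is in that set, so it is an ancestor of 886fee6.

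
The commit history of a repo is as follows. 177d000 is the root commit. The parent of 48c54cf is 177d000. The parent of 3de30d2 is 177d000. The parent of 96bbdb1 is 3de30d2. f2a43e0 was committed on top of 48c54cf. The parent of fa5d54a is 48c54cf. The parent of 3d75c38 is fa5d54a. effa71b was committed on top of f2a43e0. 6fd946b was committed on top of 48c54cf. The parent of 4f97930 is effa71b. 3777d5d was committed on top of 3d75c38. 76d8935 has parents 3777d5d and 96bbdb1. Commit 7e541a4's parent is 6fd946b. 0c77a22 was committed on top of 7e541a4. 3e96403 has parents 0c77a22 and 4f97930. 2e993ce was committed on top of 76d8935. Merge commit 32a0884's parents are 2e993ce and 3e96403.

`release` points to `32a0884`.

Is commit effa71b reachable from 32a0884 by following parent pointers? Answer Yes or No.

Ancestors of 32a0884 (commits reachable by following parents): {0c77a22, 177d000, 2e993ce, 32a0884, 3777d5d, 3d75c38, 3de30d2, 3e96403, 48c54cf, 4f97930, 6fd946b, 76d8935, 7e541a4, 96bbdb1, effa71b, f2a43e0, fa5d54a}.
effa71b is in that set, so it is an ancestor of 32a0884.

Yes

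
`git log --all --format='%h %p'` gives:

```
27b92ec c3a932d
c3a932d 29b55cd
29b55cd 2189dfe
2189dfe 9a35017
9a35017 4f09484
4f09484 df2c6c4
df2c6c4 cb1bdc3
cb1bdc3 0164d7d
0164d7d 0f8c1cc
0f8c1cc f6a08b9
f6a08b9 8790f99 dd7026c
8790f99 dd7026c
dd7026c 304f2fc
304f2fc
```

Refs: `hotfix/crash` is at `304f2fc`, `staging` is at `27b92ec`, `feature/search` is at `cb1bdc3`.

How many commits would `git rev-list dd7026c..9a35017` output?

8

Reachable from 9a35017: {0164d7d, 0f8c1cc, 304f2fc, 4f09484, 8790f99, 9a35017, cb1bdc3, dd7026c, df2c6c4, f6a08b9}.
Reachable from dd7026c: {304f2fc, dd7026c}.
In 9a35017's history but not dd7026c's: {0164d7d, 0f8c1cc, 4f09484, 8790f99, 9a35017, cb1bdc3, df2c6c4, f6a08b9} — 8 commits.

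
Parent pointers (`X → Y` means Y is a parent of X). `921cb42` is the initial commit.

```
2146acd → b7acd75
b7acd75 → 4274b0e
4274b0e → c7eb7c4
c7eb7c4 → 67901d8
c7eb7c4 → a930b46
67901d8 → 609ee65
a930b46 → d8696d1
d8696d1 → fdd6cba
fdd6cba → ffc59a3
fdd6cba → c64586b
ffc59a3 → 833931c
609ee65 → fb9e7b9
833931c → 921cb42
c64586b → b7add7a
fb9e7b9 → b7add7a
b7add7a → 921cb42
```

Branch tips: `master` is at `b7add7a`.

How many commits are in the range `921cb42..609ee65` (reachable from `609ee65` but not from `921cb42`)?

3

Reachable from 609ee65: {609ee65, 921cb42, b7add7a, fb9e7b9}.
Reachable from 921cb42: {921cb42}.
In 609ee65's history but not 921cb42's: {609ee65, b7add7a, fb9e7b9} — 3 commits.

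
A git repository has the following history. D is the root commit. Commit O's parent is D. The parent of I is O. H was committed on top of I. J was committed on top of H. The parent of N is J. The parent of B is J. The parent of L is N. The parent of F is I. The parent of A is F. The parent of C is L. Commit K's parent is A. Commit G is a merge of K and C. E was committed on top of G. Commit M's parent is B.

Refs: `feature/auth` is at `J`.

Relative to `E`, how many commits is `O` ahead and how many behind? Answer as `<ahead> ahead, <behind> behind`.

Reachable from O: {D, O}.
Reachable from E: {A, C, D, E, F, G, H, I, J, K, L, N, O}.
Only in O's history (ahead): {} — 0.
Only in E's history (behind): {A, C, E, F, G, H, I, J, K, L, N} — 11.

0 ahead, 11 behind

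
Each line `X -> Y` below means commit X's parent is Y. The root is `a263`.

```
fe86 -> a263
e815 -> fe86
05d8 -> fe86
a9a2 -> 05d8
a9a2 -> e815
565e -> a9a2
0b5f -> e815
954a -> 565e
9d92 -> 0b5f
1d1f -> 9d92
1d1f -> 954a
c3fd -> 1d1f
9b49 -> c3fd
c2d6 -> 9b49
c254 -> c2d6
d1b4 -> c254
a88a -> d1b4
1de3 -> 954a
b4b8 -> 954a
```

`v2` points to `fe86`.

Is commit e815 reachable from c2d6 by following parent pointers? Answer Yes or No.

Ancestors of c2d6 (commits reachable by following parents): {05d8, 0b5f, 1d1f, 565e, 954a, 9b49, 9d92, a263, a9a2, c2d6, c3fd, e815, fe86}.
e815 is in that set, so it is an ancestor of c2d6.

Yes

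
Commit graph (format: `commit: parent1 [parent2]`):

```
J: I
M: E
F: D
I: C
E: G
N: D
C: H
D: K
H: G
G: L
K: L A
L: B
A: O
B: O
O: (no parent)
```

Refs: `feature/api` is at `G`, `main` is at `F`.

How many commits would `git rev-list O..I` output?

Reachable from I: {B, C, G, H, I, L, O}.
Reachable from O: {O}.
In I's history but not O's: {B, C, G, H, I, L} — 6 commits.

6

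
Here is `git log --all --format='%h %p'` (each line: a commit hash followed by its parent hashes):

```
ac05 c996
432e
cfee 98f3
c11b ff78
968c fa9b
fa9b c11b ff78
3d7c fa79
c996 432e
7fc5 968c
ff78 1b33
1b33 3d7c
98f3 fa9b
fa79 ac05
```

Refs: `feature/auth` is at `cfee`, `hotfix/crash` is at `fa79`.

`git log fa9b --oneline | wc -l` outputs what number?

9

Walking parent pointers from fa9b: reachable set = {1b33, 3d7c, 432e, ac05, c11b, c996, fa79, fa9b, ff78}.
That is 9 commits.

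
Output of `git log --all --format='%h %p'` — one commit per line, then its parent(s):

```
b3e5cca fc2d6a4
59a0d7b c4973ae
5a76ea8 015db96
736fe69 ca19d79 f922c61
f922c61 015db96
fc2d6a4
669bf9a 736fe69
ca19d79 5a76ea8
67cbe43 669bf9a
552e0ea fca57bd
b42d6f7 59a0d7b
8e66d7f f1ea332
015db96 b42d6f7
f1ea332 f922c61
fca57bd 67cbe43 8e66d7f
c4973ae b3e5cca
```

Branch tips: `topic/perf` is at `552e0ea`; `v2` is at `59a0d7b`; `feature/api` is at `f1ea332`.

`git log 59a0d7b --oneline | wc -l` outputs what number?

Walking parent pointers from 59a0d7b: reachable set = {59a0d7b, b3e5cca, c4973ae, fc2d6a4}.
That is 4 commits.

4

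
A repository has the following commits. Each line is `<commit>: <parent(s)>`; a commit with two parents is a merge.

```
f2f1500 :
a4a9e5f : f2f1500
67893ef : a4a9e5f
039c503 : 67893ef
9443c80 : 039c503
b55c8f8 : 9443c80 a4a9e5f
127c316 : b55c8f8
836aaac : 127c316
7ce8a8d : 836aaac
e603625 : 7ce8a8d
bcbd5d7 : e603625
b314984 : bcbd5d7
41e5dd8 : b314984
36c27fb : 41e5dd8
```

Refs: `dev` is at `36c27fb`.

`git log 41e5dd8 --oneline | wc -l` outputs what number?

Walking parent pointers from 41e5dd8: reachable set = {039c503, 127c316, 41e5dd8, 67893ef, 7ce8a8d, 836aaac, 9443c80, a4a9e5f, b314984, b55c8f8, bcbd5d7, e603625, f2f1500}.
That is 13 commits.

13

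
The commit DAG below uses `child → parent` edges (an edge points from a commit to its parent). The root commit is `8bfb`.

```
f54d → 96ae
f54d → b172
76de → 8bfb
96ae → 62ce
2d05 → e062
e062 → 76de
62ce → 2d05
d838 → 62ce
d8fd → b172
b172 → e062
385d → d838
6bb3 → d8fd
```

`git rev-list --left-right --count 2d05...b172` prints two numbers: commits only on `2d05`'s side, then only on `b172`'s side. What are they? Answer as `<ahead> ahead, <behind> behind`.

1 ahead, 1 behind

Reachable from 2d05: {2d05, 76de, 8bfb, e062}.
Reachable from b172: {76de, 8bfb, b172, e062}.
Only in 2d05's history (ahead): {2d05} — 1.
Only in b172's history (behind): {b172} — 1.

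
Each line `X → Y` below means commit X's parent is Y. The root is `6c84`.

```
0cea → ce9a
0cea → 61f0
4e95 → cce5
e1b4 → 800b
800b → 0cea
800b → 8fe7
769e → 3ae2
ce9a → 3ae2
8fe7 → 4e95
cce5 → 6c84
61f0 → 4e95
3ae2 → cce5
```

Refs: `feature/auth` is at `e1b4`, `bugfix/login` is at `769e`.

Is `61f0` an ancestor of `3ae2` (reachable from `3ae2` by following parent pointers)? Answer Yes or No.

No

Ancestors of 3ae2: {3ae2, 6c84, cce5}.
61f0 is not in that set, so it is not an ancestor of 3ae2.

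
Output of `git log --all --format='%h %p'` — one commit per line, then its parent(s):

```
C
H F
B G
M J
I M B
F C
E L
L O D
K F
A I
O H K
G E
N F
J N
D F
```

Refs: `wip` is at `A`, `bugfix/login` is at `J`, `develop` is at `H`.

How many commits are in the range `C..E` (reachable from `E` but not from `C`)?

Reachable from E: {C, D, E, F, H, K, L, O}.
Reachable from C: {C}.
In E's history but not C's: {D, E, F, H, K, L, O} — 7 commits.

7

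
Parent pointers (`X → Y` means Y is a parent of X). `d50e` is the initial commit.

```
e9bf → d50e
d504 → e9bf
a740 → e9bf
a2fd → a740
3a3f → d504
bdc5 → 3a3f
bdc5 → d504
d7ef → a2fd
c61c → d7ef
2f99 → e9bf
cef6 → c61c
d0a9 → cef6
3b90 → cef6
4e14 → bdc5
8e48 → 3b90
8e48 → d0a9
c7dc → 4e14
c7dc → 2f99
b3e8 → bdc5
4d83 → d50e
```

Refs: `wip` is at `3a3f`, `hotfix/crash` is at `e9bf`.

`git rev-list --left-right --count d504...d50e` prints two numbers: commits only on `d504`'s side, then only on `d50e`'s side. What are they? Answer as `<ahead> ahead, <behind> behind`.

Reachable from d504: {d504, d50e, e9bf}.
Reachable from d50e: {d50e}.
Only in d504's history (ahead): {d504, e9bf} — 2.
Only in d50e's history (behind): {} — 0.

2 ahead, 0 behind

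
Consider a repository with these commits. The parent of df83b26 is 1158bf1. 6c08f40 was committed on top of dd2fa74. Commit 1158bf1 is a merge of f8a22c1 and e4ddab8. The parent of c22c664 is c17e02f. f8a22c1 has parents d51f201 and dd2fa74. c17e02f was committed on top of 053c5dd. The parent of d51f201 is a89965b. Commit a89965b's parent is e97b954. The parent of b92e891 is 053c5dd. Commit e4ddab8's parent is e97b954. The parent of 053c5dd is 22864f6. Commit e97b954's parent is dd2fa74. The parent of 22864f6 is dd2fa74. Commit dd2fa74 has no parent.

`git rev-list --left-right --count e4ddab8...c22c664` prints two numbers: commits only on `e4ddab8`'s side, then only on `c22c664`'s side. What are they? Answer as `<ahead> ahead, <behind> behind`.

2 ahead, 4 behind

Reachable from e4ddab8: {dd2fa74, e4ddab8, e97b954}.
Reachable from c22c664: {053c5dd, 22864f6, c17e02f, c22c664, dd2fa74}.
Only in e4ddab8's history (ahead): {e4ddab8, e97b954} — 2.
Only in c22c664's history (behind): {053c5dd, 22864f6, c17e02f, c22c664} — 4.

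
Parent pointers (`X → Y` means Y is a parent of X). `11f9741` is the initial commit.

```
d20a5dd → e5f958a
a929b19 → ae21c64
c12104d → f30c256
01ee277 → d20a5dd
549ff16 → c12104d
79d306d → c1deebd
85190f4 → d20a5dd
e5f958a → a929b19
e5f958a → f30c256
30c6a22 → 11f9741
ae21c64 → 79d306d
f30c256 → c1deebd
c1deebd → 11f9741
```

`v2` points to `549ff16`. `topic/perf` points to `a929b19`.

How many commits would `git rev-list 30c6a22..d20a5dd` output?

Reachable from d20a5dd: {11f9741, 79d306d, a929b19, ae21c64, c1deebd, d20a5dd, e5f958a, f30c256}.
Reachable from 30c6a22: {11f9741, 30c6a22}.
In d20a5dd's history but not 30c6a22's: {79d306d, a929b19, ae21c64, c1deebd, d20a5dd, e5f958a, f30c256} — 7 commits.

7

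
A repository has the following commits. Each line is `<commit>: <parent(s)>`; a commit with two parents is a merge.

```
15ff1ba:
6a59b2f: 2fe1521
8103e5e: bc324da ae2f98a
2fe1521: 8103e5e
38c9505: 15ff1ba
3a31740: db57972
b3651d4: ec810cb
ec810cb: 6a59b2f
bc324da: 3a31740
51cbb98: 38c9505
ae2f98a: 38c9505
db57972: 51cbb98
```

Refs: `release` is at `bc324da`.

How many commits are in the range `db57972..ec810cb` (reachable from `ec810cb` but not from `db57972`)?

7

Reachable from ec810cb: {15ff1ba, 2fe1521, 38c9505, 3a31740, 51cbb98, 6a59b2f, 8103e5e, ae2f98a, bc324da, db57972, ec810cb}.
Reachable from db57972: {15ff1ba, 38c9505, 51cbb98, db57972}.
In ec810cb's history but not db57972's: {2fe1521, 3a31740, 6a59b2f, 8103e5e, ae2f98a, bc324da, ec810cb} — 7 commits.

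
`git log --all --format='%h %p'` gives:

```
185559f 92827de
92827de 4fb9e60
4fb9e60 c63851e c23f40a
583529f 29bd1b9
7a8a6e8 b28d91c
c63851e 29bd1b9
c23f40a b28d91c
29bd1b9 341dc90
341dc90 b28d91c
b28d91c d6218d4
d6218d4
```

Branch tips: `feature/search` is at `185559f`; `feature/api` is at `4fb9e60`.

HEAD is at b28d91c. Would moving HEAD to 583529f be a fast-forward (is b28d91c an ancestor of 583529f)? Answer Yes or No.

A fast-forward from b28d91c to 583529f is possible iff b28d91c is an ancestor of 583529f.
Ancestors of 583529f: {29bd1b9, 341dc90, 583529f, b28d91c, d6218d4}.
b28d91c is among them, so fast-forward is possible.

Yes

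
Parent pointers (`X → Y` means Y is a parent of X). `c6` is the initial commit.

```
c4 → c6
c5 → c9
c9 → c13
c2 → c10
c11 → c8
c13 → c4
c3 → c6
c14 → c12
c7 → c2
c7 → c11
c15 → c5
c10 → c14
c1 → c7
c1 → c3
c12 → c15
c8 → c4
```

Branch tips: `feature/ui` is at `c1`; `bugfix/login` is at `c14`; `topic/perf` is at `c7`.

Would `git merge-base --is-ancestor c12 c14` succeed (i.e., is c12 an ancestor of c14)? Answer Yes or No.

Yes

Ancestors of c14 (commits reachable by following parents): {c12, c13, c14, c15, c4, c5, c6, c9}.
c12 is in that set, so it is an ancestor of c14.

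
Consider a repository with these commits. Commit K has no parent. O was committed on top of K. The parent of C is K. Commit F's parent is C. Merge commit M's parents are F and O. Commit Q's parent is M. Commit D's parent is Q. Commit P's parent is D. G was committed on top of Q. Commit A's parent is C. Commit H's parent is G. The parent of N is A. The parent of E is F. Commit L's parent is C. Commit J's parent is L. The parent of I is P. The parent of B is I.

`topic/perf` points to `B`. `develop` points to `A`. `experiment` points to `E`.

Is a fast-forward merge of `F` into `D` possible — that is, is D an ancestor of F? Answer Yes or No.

A fast-forward from D to F is possible iff D is an ancestor of F.
Ancestors of F: {C, F, K}.
D is not among them, so fast-forward is not possible.

No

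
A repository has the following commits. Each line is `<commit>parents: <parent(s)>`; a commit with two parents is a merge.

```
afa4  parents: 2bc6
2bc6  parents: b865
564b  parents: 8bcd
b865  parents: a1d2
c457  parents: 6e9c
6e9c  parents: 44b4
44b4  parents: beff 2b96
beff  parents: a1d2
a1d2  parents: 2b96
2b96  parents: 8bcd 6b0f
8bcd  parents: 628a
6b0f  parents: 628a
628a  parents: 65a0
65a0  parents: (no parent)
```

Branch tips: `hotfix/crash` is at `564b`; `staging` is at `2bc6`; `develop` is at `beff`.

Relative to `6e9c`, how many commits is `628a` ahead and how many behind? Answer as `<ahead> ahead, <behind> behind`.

0 ahead, 7 behind

Reachable from 628a: {628a, 65a0}.
Reachable from 6e9c: {2b96, 44b4, 628a, 65a0, 6b0f, 6e9c, 8bcd, a1d2, beff}.
Only in 628a's history (ahead): {} — 0.
Only in 6e9c's history (behind): {2b96, 44b4, 6b0f, 6e9c, 8bcd, a1d2, beff} — 7.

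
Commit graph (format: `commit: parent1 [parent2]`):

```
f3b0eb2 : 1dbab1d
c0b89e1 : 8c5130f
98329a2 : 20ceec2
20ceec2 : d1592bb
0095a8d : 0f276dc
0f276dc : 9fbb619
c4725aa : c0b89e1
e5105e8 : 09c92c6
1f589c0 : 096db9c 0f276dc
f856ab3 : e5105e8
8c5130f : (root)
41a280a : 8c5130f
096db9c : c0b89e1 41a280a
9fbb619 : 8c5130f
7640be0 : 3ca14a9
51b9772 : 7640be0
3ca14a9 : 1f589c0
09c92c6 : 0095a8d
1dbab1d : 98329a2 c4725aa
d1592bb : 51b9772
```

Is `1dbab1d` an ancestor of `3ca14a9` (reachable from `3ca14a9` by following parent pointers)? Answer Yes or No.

Ancestors of 3ca14a9: {096db9c, 0f276dc, 1f589c0, 3ca14a9, 41a280a, 8c5130f, 9fbb619, c0b89e1}.
1dbab1d is not in that set, so it is not an ancestor of 3ca14a9.

No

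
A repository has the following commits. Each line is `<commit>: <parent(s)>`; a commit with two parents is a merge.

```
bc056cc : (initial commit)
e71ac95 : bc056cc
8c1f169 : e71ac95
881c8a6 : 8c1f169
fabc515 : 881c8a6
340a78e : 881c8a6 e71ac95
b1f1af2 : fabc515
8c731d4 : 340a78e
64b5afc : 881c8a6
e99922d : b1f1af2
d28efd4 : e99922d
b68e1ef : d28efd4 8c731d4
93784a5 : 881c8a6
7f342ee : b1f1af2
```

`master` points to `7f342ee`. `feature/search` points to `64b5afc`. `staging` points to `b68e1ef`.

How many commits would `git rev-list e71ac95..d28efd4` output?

Reachable from d28efd4: {881c8a6, 8c1f169, b1f1af2, bc056cc, d28efd4, e71ac95, e99922d, fabc515}.
Reachable from e71ac95: {bc056cc, e71ac95}.
In d28efd4's history but not e71ac95's: {881c8a6, 8c1f169, b1f1af2, d28efd4, e99922d, fabc515} — 6 commits.

6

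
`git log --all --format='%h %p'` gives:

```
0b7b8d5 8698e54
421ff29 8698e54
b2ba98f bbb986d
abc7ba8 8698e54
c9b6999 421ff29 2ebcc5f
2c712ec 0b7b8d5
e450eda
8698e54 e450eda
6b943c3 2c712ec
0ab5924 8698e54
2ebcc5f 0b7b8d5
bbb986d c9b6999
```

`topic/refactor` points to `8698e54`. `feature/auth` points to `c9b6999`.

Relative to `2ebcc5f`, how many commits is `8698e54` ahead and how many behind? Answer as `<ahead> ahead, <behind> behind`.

Reachable from 8698e54: {8698e54, e450eda}.
Reachable from 2ebcc5f: {0b7b8d5, 2ebcc5f, 8698e54, e450eda}.
Only in 8698e54's history (ahead): {} — 0.
Only in 2ebcc5f's history (behind): {0b7b8d5, 2ebcc5f} — 2.

0 ahead, 2 behind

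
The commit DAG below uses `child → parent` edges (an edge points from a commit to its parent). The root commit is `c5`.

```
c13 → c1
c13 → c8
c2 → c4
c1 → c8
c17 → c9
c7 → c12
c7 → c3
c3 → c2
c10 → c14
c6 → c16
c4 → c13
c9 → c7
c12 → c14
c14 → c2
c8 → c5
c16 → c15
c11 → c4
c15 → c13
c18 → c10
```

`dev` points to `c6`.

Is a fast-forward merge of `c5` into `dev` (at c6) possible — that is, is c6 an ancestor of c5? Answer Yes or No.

No

A fast-forward from c6 to c5 is possible iff c6 is an ancestor of c5.
Ancestors of c5: {c5}.
c6 is not among them, so fast-forward is not possible.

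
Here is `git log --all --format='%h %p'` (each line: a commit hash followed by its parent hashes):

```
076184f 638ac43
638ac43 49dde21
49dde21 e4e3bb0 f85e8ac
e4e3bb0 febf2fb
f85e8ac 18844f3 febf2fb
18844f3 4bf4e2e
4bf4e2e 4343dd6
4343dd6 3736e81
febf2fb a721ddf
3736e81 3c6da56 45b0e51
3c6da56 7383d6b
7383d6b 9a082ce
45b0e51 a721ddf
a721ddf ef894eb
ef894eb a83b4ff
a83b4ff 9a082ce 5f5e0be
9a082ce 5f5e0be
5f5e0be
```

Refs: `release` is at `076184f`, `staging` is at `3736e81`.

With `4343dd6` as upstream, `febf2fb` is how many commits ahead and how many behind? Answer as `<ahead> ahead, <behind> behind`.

1 ahead, 5 behind

Reachable from febf2fb: {5f5e0be, 9a082ce, a721ddf, a83b4ff, ef894eb, febf2fb}.
Reachable from 4343dd6: {3736e81, 3c6da56, 4343dd6, 45b0e51, 5f5e0be, 7383d6b, 9a082ce, a721ddf, a83b4ff, ef894eb}.
Only in febf2fb's history (ahead): {febf2fb} — 1.
Only in 4343dd6's history (behind): {3736e81, 3c6da56, 4343dd6, 45b0e51, 7383d6b} — 5.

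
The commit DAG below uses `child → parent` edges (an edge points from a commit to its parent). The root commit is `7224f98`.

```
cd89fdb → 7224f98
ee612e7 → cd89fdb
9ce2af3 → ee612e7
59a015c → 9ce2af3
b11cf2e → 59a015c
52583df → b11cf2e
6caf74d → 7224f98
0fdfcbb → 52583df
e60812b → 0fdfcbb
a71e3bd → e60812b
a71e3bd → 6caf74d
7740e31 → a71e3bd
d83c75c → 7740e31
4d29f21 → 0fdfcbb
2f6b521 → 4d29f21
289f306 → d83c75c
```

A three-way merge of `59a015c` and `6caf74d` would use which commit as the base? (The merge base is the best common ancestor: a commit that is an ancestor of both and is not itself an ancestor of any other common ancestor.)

Ancestors of 59a015c: {59a015c, 7224f98, 9ce2af3, cd89fdb, ee612e7}.
Ancestors of 6caf74d: {6caf74d, 7224f98}.
Common ancestors: {7224f98}.
The only common ancestor is 7224f98, so it is the merge base.

7224f98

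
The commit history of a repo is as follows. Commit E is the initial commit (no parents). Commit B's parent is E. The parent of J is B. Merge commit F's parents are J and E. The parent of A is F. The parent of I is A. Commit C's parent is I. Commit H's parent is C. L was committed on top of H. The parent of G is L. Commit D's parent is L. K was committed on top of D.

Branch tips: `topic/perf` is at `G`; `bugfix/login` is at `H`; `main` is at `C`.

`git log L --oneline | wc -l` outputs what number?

9

Walking parent pointers from L: reachable set = {A, B, C, E, F, H, I, J, L}.
That is 9 commits.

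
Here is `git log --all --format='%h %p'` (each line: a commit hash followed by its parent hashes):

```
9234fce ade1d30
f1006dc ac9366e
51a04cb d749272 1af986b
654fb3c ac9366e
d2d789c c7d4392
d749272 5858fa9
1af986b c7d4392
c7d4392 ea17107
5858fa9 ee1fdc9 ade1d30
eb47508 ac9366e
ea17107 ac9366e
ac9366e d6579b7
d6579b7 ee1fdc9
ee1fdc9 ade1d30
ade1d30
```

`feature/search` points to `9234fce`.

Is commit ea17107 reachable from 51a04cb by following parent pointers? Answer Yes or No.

Ancestors of 51a04cb (commits reachable by following parents): {1af986b, 51a04cb, 5858fa9, ac9366e, ade1d30, c7d4392, d6579b7, d749272, ea17107, ee1fdc9}.
ea17107 is in that set, so it is an ancestor of 51a04cb.

Yes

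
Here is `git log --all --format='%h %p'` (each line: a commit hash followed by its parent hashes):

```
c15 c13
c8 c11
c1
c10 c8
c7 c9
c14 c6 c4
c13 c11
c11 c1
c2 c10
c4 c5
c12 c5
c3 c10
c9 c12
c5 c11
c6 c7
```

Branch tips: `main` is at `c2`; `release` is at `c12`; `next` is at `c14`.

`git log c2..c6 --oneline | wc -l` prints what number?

Reachable from c6: {c1, c11, c12, c5, c6, c7, c9}.
Reachable from c2: {c1, c10, c11, c2, c8}.
In c6's history but not c2's: {c12, c5, c6, c7, c9} — 5 commits.

5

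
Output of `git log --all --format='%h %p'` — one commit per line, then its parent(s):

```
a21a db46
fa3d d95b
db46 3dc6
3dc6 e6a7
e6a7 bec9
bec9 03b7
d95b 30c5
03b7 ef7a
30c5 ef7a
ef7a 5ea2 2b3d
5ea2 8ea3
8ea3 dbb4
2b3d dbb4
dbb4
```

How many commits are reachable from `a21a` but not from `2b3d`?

Reachable from a21a: {03b7, 2b3d, 3dc6, 5ea2, 8ea3, a21a, bec9, db46, dbb4, e6a7, ef7a}.
Reachable from 2b3d: {2b3d, dbb4}.
In a21a's history but not 2b3d's: {03b7, 3dc6, 5ea2, 8ea3, a21a, bec9, db46, e6a7, ef7a} — 9 commits.

9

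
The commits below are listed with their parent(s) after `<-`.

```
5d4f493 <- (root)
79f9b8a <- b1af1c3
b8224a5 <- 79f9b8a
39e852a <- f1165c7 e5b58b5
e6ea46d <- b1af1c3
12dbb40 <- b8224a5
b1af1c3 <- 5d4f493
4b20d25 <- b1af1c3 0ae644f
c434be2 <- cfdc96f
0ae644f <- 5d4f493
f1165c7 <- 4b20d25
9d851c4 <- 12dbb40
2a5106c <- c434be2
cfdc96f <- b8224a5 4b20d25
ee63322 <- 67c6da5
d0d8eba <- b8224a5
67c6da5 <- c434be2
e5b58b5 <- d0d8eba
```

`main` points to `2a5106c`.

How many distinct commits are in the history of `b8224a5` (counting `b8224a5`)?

Walking parent pointers from b8224a5: reachable set = {5d4f493, 79f9b8a, b1af1c3, b8224a5}.
That is 4 commits.

4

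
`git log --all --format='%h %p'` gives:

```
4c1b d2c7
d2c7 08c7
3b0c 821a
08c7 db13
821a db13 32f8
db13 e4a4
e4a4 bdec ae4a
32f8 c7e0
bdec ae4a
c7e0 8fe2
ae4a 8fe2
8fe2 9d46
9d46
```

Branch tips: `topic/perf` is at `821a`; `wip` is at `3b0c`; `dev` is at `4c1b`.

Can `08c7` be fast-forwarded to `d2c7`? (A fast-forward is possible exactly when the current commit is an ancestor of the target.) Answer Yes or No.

A fast-forward from 08c7 to d2c7 is possible iff 08c7 is an ancestor of d2c7.
Ancestors of d2c7: {08c7, 8fe2, 9d46, ae4a, bdec, d2c7, db13, e4a4}.
08c7 is among them, so fast-forward is possible.

Yes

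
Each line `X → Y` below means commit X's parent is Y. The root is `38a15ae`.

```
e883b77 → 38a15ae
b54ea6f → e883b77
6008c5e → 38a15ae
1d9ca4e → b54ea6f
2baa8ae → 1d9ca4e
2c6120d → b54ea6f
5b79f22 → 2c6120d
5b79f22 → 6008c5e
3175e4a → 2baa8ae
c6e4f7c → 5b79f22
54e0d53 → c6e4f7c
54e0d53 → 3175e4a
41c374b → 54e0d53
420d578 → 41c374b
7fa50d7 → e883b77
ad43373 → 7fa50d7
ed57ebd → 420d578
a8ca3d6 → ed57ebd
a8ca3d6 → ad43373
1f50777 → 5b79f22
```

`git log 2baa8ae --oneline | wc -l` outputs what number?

5

Walking parent pointers from 2baa8ae: reachable set = {1d9ca4e, 2baa8ae, 38a15ae, b54ea6f, e883b77}.
That is 5 commits.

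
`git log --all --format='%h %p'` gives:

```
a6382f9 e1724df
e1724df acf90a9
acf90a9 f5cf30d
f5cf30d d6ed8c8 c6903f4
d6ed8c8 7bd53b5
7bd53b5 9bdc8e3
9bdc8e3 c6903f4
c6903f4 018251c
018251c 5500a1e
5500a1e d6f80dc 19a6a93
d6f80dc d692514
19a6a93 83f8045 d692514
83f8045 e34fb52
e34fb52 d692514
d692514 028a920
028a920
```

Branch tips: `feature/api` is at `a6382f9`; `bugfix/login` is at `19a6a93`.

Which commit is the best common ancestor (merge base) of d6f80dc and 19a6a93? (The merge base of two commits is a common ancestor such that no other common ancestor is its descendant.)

Ancestors of d6f80dc: {028a920, d692514, d6f80dc}.
Ancestors of 19a6a93: {028a920, 19a6a93, 83f8045, d692514, e34fb52}.
Common ancestors: {028a920, d692514}.
Among these, d692514 is not an ancestor of any other common ancestor — it is the merge base.

d692514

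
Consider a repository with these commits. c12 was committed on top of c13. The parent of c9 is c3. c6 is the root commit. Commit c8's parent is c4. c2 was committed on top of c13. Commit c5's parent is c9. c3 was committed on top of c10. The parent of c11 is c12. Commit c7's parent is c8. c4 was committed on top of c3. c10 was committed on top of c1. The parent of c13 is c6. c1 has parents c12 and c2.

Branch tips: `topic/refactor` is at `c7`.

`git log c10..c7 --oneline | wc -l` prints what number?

4

Reachable from c7: {c1, c10, c12, c13, c2, c3, c4, c6, c7, c8}.
Reachable from c10: {c1, c10, c12, c13, c2, c6}.
In c7's history but not c10's: {c3, c4, c7, c8} — 4 commits.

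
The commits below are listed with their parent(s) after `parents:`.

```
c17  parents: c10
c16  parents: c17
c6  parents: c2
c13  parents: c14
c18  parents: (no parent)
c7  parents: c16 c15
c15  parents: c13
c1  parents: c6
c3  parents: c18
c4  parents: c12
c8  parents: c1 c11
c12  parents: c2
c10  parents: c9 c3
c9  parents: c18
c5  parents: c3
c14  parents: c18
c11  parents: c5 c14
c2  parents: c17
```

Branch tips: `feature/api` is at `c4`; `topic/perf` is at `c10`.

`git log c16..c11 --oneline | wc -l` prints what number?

Reachable from c11: {c11, c14, c18, c3, c5}.
Reachable from c16: {c10, c16, c17, c18, c3, c9}.
In c11's history but not c16's: {c11, c14, c5} — 3 commits.

3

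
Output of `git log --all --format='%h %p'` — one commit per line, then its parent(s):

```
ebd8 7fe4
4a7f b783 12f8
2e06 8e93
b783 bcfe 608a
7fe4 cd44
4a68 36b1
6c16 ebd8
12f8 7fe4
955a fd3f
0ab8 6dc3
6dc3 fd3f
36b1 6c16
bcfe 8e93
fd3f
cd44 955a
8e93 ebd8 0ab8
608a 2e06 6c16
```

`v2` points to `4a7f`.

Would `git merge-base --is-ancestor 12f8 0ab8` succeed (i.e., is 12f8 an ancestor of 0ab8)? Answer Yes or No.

Ancestors of 0ab8: {0ab8, 6dc3, fd3f}.
12f8 is not in that set, so it is not an ancestor of 0ab8.

No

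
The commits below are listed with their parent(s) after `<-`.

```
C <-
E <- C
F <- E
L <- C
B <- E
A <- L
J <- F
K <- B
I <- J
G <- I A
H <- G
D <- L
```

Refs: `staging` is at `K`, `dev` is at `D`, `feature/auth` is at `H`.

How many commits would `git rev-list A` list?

3

Walking parent pointers from A: reachable set = {A, C, L}.
That is 3 commits.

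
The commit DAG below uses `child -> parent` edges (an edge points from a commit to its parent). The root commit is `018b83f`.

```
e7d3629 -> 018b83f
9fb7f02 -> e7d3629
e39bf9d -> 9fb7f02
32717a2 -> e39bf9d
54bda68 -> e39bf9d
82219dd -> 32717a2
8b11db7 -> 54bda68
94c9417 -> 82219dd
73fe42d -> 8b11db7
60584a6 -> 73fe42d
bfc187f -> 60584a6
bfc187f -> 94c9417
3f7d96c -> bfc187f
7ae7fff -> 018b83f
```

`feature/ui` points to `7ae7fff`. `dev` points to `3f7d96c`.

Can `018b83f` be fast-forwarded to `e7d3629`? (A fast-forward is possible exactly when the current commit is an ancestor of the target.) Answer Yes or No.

Yes

A fast-forward from 018b83f to e7d3629 is possible iff 018b83f is an ancestor of e7d3629.
Ancestors of e7d3629: {018b83f, e7d3629}.
018b83f is among them, so fast-forward is possible.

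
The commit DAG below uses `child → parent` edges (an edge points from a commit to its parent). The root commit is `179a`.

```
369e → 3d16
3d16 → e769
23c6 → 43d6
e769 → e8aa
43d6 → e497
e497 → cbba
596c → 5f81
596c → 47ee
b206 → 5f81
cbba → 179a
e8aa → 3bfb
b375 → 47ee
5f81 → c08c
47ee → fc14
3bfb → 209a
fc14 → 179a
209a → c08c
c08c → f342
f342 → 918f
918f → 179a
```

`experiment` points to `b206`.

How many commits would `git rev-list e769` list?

8

Walking parent pointers from e769: reachable set = {179a, 209a, 3bfb, 918f, c08c, e769, e8aa, f342}.
That is 8 commits.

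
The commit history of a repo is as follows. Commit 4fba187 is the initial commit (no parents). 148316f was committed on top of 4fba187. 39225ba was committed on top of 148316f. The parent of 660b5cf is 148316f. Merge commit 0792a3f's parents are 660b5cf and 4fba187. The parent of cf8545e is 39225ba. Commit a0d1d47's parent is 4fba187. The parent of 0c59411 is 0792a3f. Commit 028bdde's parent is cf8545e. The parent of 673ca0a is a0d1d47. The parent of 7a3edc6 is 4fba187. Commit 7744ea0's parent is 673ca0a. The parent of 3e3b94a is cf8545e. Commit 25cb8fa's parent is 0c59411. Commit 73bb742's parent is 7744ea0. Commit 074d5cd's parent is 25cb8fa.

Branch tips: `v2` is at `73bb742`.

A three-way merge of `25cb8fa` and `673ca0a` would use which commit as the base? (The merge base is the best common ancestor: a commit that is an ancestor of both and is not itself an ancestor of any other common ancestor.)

4fba187

Ancestors of 25cb8fa: {0792a3f, 0c59411, 148316f, 25cb8fa, 4fba187, 660b5cf}.
Ancestors of 673ca0a: {4fba187, 673ca0a, a0d1d47}.
Common ancestors: {4fba187}.
The only common ancestor is 4fba187, so it is the merge base.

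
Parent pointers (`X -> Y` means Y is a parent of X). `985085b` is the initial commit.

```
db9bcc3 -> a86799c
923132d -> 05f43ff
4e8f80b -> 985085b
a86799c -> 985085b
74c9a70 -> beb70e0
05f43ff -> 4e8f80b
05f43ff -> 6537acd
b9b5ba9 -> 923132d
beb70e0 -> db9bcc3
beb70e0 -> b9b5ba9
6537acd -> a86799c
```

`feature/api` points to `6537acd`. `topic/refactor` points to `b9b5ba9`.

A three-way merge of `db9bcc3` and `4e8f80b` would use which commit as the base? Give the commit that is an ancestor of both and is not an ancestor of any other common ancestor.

985085b

Ancestors of db9bcc3: {985085b, a86799c, db9bcc3}.
Ancestors of 4e8f80b: {4e8f80b, 985085b}.
Common ancestors: {985085b}.
The only common ancestor is 985085b, so it is the merge base.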